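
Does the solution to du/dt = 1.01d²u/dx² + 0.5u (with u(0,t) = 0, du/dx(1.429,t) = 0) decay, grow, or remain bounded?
u → 0. Diffusion dominates reaction (r=0.5 < κπ²/(4L²)≈1.22); solution decays.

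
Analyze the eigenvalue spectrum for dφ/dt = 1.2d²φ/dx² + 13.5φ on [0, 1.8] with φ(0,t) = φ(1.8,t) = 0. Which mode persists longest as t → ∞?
Eigenvalues: λₙ = 1.2n²π²/1.8² - 13.5.
First three modes:
  n=1: λ₁ = 1.2π²/1.8² - 13.5 ≈ -9.845
  n=2: λ₂ = 4.8π²/1.8² - 13.5 ≈ 1.122
  n=3: λ₃ = 10.8π²/1.8² - 13.5 ≈ 19.399
Since 1.2π²/1.8² ≈ 3.655 < 13.5, λ₁ < 0.
The n=1 mode grows fastest (−λₙ is largest for n=1) → dominates.
Asymptotic: φ ~ c₁ sin(πx/1.8) e^{9.845t} (exponential growth at rate −λ₁ ≈ 9.845).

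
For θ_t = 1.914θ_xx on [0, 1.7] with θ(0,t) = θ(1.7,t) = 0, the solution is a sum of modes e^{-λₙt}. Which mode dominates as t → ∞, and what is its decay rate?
Eigenvalues: λₙ = 1.914n²π²/1.7².
First three modes:
  n=1: λ₁ = 1.914π²/1.7² ≈ 6.536
  n=2: λ₂ = 7.656π²/1.7² ≈ 26.146 (4× faster decay)
  n=3: λ₃ = 17.226π²/1.7² ≈ 58.828 (9× faster decay)
As t → ∞, higher modes decay exponentially faster. The n=1 mode dominates: θ ~ c₁ sin(πx/1.7) e^{-λ₁t}.
Decay rate: λ₁ = 1.914π²/1.7² ≈ 6.536.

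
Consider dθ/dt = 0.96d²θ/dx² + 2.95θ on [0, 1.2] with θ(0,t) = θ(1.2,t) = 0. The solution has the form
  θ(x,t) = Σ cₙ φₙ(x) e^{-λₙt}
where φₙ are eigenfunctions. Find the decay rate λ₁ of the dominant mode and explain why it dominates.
Eigenvalues: λₙ = 0.96n²π²/1.2² - 2.95.
First three modes:
  n=1: λ₁ = 0.96π²/1.2² - 2.95 ≈ 3.63
  n=2: λ₂ = 3.84π²/1.2² - 2.95 ≈ 23.369
  n=3: λ₃ = 8.64π²/1.2² - 2.95 ≈ 56.268
Since 0.96π²/1.2² ≈ 6.58 > 2.95, all λₙ > 0.
The n=1 mode decays slowest → dominates as t → ∞.
Asymptotic: θ ~ c₁ sin(πx/1.2) e^{-λ₁t} with decay rate λ₁ ≈ 3.63.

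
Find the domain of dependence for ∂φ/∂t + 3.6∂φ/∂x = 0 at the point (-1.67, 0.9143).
A single point: x = -4.96148. The characteristic through (-1.67, 0.9143) is x - 3.6t = const, so x = -1.67 - 3.6·0.9143 = -4.96148.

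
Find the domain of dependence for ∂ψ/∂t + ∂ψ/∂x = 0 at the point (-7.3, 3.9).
A single point: x = -11.2. The characteristic through (-7.3, 3.9) is x - 1t = const, so x = -7.3 - 1·3.9 = -11.2.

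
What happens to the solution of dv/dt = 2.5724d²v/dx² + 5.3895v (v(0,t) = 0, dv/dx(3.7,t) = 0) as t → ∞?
v grows unboundedly. Reaction dominates diffusion (r=5.3895 > κπ²/(4L²)≈0.46); solution grows exponentially.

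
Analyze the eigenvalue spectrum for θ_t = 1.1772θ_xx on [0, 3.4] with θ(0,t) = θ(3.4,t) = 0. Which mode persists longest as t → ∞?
Eigenvalues: λₙ = 1.1772n²π²/3.4².
First three modes:
  n=1: λ₁ = 1.1772π²/3.4² ≈ 1.005
  n=2: λ₂ = 4.7088π²/3.4² ≈ 4.02 (4× faster decay)
  n=3: λ₃ = 10.5948π²/3.4² ≈ 9.046 (9× faster decay)
As t → ∞, higher modes decay exponentially faster. The n=1 mode dominates: θ ~ c₁ sin(πx/3.4) e^{-λ₁t}.
Decay rate: λ₁ = 1.1772π²/3.4² ≈ 1.005.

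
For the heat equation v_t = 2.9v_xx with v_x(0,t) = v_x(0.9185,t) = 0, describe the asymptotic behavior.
v → constant (steady state). Heat is conserved (no flux at boundaries); solution approaches the spatial average.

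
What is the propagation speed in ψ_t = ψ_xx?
Infinite. The heat equation is parabolic, not hyperbolic, so disturbances propagate instantly.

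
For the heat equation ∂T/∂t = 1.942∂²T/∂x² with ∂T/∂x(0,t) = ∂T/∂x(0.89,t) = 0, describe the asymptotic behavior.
T → constant (steady state). Heat is conserved (no flux at boundaries); solution approaches the spatial average.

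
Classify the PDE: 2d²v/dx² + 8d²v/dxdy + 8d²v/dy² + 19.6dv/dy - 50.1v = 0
A = 2, B = 8, C = 8. Discriminant B² - 4AC = 0. Since 0 = 0, parabolic.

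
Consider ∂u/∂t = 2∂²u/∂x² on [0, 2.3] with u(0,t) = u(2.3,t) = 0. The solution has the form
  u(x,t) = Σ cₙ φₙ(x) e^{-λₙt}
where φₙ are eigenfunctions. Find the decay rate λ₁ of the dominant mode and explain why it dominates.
Eigenvalues: λₙ = 2n²π²/2.3².
First three modes:
  n=1: λ₁ = 2π²/2.3² ≈ 3.731
  n=2: λ₂ = 8π²/2.3² ≈ 14.926 (4× faster decay)
  n=3: λ₃ = 18π²/2.3² ≈ 33.583 (9× faster decay)
As t → ∞, higher modes decay exponentially faster. The n=1 mode dominates: u ~ c₁ sin(πx/2.3) e^{-λ₁t}.
Decay rate: λ₁ = 2π²/2.3² ≈ 3.731.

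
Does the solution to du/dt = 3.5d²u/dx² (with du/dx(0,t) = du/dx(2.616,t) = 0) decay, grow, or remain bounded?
u → constant (steady state). Heat is conserved (no flux at boundaries); solution approaches the spatial average.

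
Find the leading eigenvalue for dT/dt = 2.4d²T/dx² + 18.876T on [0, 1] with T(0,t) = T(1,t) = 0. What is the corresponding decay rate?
Eigenvalues: λₙ = 2.4n²π²/1² - 18.876.
First three modes:
  n=1: λ₁ = 2.4π² - 18.876 ≈ 4.811
  n=2: λ₂ = 9.6π² - 18.876 ≈ 75.872
  n=3: λ₃ = 21.6π² - 18.876 ≈ 194.307
Since 2.4π² ≈ 23.687 > 18.876, all λₙ > 0.
The n=1 mode decays slowest → dominates as t → ∞.
Asymptotic: T ~ c₁ sin(πx/1) e^{-λ₁t} with decay rate λ₁ ≈ 4.811.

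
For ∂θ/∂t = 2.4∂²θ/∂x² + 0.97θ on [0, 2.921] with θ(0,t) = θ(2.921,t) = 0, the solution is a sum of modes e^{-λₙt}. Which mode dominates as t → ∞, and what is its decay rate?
Eigenvalues: λₙ = 2.4n²π²/2.921² - 0.97.
First three modes:
  n=1: λ₁ = 2.4π²/2.921² - 0.97 ≈ 1.806
  n=2: λ₂ = 9.6π²/2.921² - 0.97 ≈ 10.135
  n=3: λ₃ = 21.6π²/2.921² - 0.97 ≈ 24.016
Since 2.4π²/2.921² ≈ 2.776 > 0.97, all λₙ > 0.
The n=1 mode decays slowest → dominates as t → ∞.
Asymptotic: θ ~ c₁ sin(πx/2.921) e^{-λ₁t} with decay rate λ₁ ≈ 1.806.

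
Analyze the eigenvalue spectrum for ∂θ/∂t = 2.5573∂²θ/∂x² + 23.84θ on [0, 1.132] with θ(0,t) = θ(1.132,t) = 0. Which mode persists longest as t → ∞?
Eigenvalues: λₙ = 2.5573n²π²/1.132² - 23.84.
First three modes:
  n=1: λ₁ = 2.5573π²/1.132² - 23.84 ≈ -4.144
  n=2: λ₂ = 10.2292π²/1.132² - 23.84 ≈ 54.946
  n=3: λ₃ = 23.0157π²/1.132² - 23.84 ≈ 153.428
Since 2.5573π²/1.132² ≈ 19.696 < 23.84, λ₁ < 0.
The n=1 mode grows fastest (−λₙ is largest for n=1) → dominates.
Asymptotic: θ ~ c₁ sin(πx/1.132) e^{4.144t} (exponential growth at rate −λ₁ ≈ 4.144).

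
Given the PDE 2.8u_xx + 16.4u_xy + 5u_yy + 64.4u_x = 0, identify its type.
The second-order coefficients are A = 2.8, B = 16.4, C = 5. Since B² - 4AC = 212.96 > 0, this is a hyperbolic PDE.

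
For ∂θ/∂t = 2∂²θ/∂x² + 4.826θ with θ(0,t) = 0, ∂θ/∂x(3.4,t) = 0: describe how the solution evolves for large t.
θ grows unboundedly. Reaction dominates diffusion (r=4.826 > κπ²/(4L²)≈0.43); solution grows exponentially.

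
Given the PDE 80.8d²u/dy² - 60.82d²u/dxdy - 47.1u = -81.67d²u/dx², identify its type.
Rewriting in standard form: 81.67d²u/dx² - 60.82d²u/dxdy + 80.8d²u/dy² - 47.1u = 0. The second-order coefficients are A = 81.67, B = -60.82, C = 80.8. Since B² - 4AC = -22696.6716 < 0, this is an elliptic PDE.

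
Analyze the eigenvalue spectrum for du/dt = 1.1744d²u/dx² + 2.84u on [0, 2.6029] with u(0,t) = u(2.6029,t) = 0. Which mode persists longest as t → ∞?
Eigenvalues: λₙ = 1.1744n²π²/2.6029² - 2.84.
First three modes:
  n=1: λ₁ = 1.1744π²/2.6029² - 2.84 ≈ -1.129
  n=2: λ₂ = 4.6976π²/2.6029² - 2.84 ≈ 4.003
  n=3: λ₃ = 10.5696π²/2.6029² - 2.84 ≈ 12.557
Since 1.1744π²/2.6029² ≈ 1.711 < 2.84, λ₁ < 0.
The n=1 mode grows fastest (−λₙ is largest for n=1) → dominates.
Asymptotic: u ~ c₁ sin(πx/2.6029) e^{1.129t} (exponential growth at rate −λ₁ ≈ 1.129).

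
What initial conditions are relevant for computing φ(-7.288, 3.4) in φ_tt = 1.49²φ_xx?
Domain of dependence: [-12.354, -2.222]. Signals travel at speed 1.49, so data within |x - -7.288| ≤ 1.49·3.4 = 5.066 can reach the point.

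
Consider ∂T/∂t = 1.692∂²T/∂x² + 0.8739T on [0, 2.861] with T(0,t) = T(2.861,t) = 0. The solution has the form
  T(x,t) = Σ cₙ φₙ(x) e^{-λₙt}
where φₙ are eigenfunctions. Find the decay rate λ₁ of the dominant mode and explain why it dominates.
Eigenvalues: λₙ = 1.692n²π²/2.861² - 0.8739.
First three modes:
  n=1: λ₁ = 1.692π²/2.861² - 0.8739 ≈ 1.166
  n=2: λ₂ = 6.768π²/2.861² - 0.8739 ≈ 7.287
  n=3: λ₃ = 15.228π²/2.861² - 0.8739 ≈ 17.488
Since 1.692π²/2.861² ≈ 2.04 > 0.8739, all λₙ > 0.
The n=1 mode decays slowest → dominates as t → ∞.
Asymptotic: T ~ c₁ sin(πx/2.861) e^{-λ₁t} with decay rate λ₁ ≈ 1.166.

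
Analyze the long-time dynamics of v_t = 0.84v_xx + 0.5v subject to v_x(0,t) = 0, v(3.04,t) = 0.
Long-time behavior: v grows unboundedly. Reaction dominates diffusion (r=0.5 > κπ²/(4L²)≈0.22); solution grows exponentially.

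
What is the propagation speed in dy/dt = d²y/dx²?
Infinite. The heat equation is parabolic, not hyperbolic, so disturbances propagate instantly.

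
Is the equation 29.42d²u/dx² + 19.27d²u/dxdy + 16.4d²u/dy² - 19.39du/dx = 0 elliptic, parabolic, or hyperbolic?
Computing B² - 4AC with A = 29.42, B = 19.27, C = 16.4: discriminant = -1558.6191 (negative). Answer: elliptic.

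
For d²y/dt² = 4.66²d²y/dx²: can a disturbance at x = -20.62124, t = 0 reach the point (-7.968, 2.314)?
No. The domain of dependence is [-18.75124, 2.81524], and -20.62124 is outside this interval.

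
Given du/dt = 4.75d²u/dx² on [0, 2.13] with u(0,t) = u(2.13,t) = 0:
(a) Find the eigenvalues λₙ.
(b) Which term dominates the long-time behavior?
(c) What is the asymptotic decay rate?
Eigenvalues: λₙ = 4.75n²π²/2.13².
First three modes:
  n=1: λ₁ = 4.75π²/2.13² ≈ 10.333
  n=2: λ₂ = 19π²/2.13² ≈ 41.333 (4× faster decay)
  n=3: λ₃ = 42.75π²/2.13² ≈ 92.999 (9× faster decay)
As t → ∞, higher modes decay exponentially faster. The n=1 mode dominates: u ~ c₁ sin(πx/2.13) e^{-λ₁t}.
Decay rate: λ₁ = 4.75π²/2.13² ≈ 10.333.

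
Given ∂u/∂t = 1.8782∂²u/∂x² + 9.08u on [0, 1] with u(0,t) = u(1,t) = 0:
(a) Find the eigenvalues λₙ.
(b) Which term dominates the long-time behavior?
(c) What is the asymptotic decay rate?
Eigenvalues: λₙ = 1.8782n²π²/1² - 9.08.
First three modes:
  n=1: λ₁ = 1.8782π² - 9.08 ≈ 9.457
  n=2: λ₂ = 7.5128π² - 9.08 ≈ 65.068
  n=3: λ₃ = 16.9038π² - 9.08 ≈ 157.754
Since 1.8782π² ≈ 18.537 > 9.08, all λₙ > 0.
The n=1 mode decays slowest → dominates as t → ∞.
Asymptotic: u ~ c₁ sin(πx/1) e^{-λ₁t} with decay rate λ₁ ≈ 9.457.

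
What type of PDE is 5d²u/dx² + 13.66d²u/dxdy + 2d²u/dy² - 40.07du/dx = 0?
With A = 5, B = 13.66, C = 2, the discriminant is 146.5956. This is a hyperbolic PDE.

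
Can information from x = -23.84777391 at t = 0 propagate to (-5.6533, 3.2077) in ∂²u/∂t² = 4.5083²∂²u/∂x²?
No. The domain of dependence is [-20.11457391, 8.80797391], and -23.84777391 is outside this interval.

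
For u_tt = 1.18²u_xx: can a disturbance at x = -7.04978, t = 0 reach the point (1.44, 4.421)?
No. The domain of dependence is [-3.77678, 6.65678], and -7.04978 is outside this interval.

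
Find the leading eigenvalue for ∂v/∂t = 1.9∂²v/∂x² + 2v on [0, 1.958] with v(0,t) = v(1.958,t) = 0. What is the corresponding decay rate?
Eigenvalues: λₙ = 1.9n²π²/1.958² - 2.
First three modes:
  n=1: λ₁ = 1.9π²/1.958² - 2 ≈ 2.891
  n=2: λ₂ = 7.6π²/1.958² - 2 ≈ 17.565
  n=3: λ₃ = 17.1π²/1.958² - 2 ≈ 42.022
Since 1.9π²/1.958² ≈ 4.891 > 2, all λₙ > 0.
The n=1 mode decays slowest → dominates as t → ∞.
Asymptotic: v ~ c₁ sin(πx/1.958) e^{-λ₁t} with decay rate λ₁ ≈ 2.891.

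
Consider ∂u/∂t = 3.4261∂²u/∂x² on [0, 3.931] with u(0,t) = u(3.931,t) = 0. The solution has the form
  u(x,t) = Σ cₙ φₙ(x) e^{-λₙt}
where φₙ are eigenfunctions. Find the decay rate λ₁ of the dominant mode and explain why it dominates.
Eigenvalues: λₙ = 3.4261n²π²/3.931².
First three modes:
  n=1: λ₁ = 3.4261π²/3.931² ≈ 2.188
  n=2: λ₂ = 13.7044π²/3.931² ≈ 8.753 (4× faster decay)
  n=3: λ₃ = 30.8349π²/3.931² ≈ 19.694 (9× faster decay)
As t → ∞, higher modes decay exponentially faster. The n=1 mode dominates: u ~ c₁ sin(πx/3.931) e^{-λ₁t}.
Decay rate: λ₁ = 3.4261π²/3.931² ≈ 2.188.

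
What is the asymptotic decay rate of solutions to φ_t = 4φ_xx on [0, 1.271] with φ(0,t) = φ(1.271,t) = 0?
Eigenvalues: λₙ = 4n²π²/1.271².
First three modes:
  n=1: λ₁ = 4π²/1.271² ≈ 24.438
  n=2: λ₂ = 16π²/1.271² ≈ 97.753 (4× faster decay)
  n=3: λ₃ = 36π²/1.271² ≈ 219.944 (9× faster decay)
As t → ∞, higher modes decay exponentially faster. The n=1 mode dominates: φ ~ c₁ sin(πx/1.271) e^{-λ₁t}.
Decay rate: λ₁ = 4π²/1.271² ≈ 24.438.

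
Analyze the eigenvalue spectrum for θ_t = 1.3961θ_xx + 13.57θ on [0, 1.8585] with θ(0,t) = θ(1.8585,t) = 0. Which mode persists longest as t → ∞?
Eigenvalues: λₙ = 1.3961n²π²/1.8585² - 13.57.
First three modes:
  n=1: λ₁ = 1.3961π²/1.8585² - 13.57 ≈ -9.581
  n=2: λ₂ = 5.5844π²/1.8585² - 13.57 ≈ 2.387
  n=3: λ₃ = 12.5649π²/1.8585² - 13.57 ≈ 22.333
Since 1.3961π²/1.8585² ≈ 3.989 < 13.57, λ₁ < 0.
The n=1 mode grows fastest (−λₙ is largest for n=1) → dominates.
Asymptotic: θ ~ c₁ sin(πx/1.8585) e^{9.581t} (exponential growth at rate −λ₁ ≈ 9.581).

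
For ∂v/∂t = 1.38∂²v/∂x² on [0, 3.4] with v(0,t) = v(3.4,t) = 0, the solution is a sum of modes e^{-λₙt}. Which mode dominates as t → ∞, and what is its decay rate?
Eigenvalues: λₙ = 1.38n²π²/3.4².
First three modes:
  n=1: λ₁ = 1.38π²/3.4² ≈ 1.178
  n=2: λ₂ = 5.52π²/3.4² ≈ 4.713 (4× faster decay)
  n=3: λ₃ = 12.42π²/3.4² ≈ 10.604 (9× faster decay)
As t → ∞, higher modes decay exponentially faster. The n=1 mode dominates: v ~ c₁ sin(πx/3.4) e^{-λ₁t}.
Decay rate: λ₁ = 1.38π²/3.4² ≈ 1.178.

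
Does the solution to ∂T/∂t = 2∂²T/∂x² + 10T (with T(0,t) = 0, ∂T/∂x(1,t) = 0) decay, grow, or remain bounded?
T grows unboundedly. Reaction dominates diffusion (r=10 > κπ²/(4L²)≈4.93); solution grows exponentially.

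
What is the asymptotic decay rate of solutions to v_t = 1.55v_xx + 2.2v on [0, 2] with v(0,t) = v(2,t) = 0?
Eigenvalues: λₙ = 1.55n²π²/2² - 2.2.
First three modes:
  n=1: λ₁ = 1.55π²/2² - 2.2 ≈ 1.624
  n=2: λ₂ = 6.2π²/2² - 2.2 ≈ 13.098
  n=3: λ₃ = 13.95π²/2² - 2.2 ≈ 32.22
Since 1.55π²/2² ≈ 3.824 > 2.2, all λₙ > 0.
The n=1 mode decays slowest → dominates as t → ∞.
Asymptotic: v ~ c₁ sin(πx/2) e^{-λ₁t} with decay rate λ₁ ≈ 1.624.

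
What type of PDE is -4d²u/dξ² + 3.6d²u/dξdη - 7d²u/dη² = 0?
With A = -4, B = 3.6, C = -7, the discriminant is -99.04. This is an elliptic PDE.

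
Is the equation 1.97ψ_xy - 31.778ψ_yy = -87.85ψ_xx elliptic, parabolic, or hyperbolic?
Rewriting in standard form: 87.85ψ_xx + 1.97ψ_xy - 31.778ψ_yy = 0. Computing B² - 4AC with A = 87.85, B = 1.97, C = -31.778: discriminant = 11170.6701 (positive). Answer: hyperbolic.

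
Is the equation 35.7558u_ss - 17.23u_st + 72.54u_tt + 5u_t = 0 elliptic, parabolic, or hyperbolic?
Computing B² - 4AC with A = 35.7558, B = -17.23, C = 72.54: discriminant = -10078.030028 (negative). Answer: elliptic.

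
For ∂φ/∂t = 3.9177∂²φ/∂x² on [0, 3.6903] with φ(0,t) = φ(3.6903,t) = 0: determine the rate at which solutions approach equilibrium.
Eigenvalues: λₙ = 3.9177n²π²/3.6903².
First three modes:
  n=1: λ₁ = 3.9177π²/3.6903² ≈ 2.839
  n=2: λ₂ = 15.6708π²/3.6903² ≈ 11.357 (4× faster decay)
  n=3: λ₃ = 35.2593π²/3.6903² ≈ 25.553 (9× faster decay)
As t → ∞, higher modes decay exponentially faster. The n=1 mode dominates: φ ~ c₁ sin(πx/3.6903) e^{-λ₁t}.
Decay rate: λ₁ = 3.9177π²/3.6903² ≈ 2.839.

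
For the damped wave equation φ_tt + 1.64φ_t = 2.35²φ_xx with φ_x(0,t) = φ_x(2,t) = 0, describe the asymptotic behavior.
φ → constant (steady state). Damping (γ=1.64) dissipates the nonconstant modes; with Neumann BCs the spatial average obeys M''+γM'=0 and tends to a finite limit.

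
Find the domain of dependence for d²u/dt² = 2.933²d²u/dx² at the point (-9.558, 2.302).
Domain of dependence: [-16.309766, -2.806234]. Signals travel at speed 2.933, so data within |x - -9.558| ≤ 2.933·2.302 = 6.751766 can reach the point.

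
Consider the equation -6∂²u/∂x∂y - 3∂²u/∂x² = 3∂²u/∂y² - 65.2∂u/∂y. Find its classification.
Rewriting in standard form: -3∂²u/∂x² - 6∂²u/∂x∂y - 3∂²u/∂y² + 65.2∂u/∂y = 0. Parabolic. (A = -3, B = -6, C = -3 gives B² - 4AC = 0.)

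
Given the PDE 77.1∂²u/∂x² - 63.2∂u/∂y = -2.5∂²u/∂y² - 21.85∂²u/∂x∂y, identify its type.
Rewriting in standard form: 77.1∂²u/∂x² + 21.85∂²u/∂x∂y + 2.5∂²u/∂y² - 63.2∂u/∂y = 0. The second-order coefficients are A = 77.1, B = 21.85, C = 2.5. Since B² - 4AC = -293.5775 < 0, this is an elliptic PDE.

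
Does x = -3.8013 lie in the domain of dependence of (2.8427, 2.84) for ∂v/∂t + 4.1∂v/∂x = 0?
No. Only data at x = -8.8013 affects (2.8427, 2.84). Advection has one-way propagation along characteristics.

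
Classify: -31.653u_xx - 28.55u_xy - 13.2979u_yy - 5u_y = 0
Elliptic (discriminant = -868.5712148).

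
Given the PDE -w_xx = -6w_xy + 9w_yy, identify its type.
Rewriting in standard form: -w_xx + 6w_xy - 9w_yy = 0. The second-order coefficients are A = -1, B = 6, C = -9. Since B² - 4AC = 0 = 0, this is a parabolic PDE.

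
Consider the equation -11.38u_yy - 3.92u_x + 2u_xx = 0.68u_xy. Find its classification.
Rewriting in standard form: 2u_xx - 0.68u_xy - 11.38u_yy - 3.92u_x = 0. Hyperbolic. (A = 2, B = -0.68, C = -11.38 gives B² - 4AC = 91.5024.)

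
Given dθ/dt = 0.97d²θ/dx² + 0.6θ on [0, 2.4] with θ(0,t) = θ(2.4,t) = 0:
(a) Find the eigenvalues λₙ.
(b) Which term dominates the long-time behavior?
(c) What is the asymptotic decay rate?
Eigenvalues: λₙ = 0.97n²π²/2.4² - 0.6.
First three modes:
  n=1: λ₁ = 0.97π²/2.4² - 0.6 ≈ 1.062
  n=2: λ₂ = 3.88π²/2.4² - 0.6 ≈ 6.048
  n=3: λ₃ = 8.73π²/2.4² - 0.6 ≈ 14.359
Since 0.97π²/2.4² ≈ 1.662 > 0.6, all λₙ > 0.
The n=1 mode decays slowest → dominates as t → ∞.
Asymptotic: θ ~ c₁ sin(πx/2.4) e^{-λ₁t} with decay rate λ₁ ≈ 1.062.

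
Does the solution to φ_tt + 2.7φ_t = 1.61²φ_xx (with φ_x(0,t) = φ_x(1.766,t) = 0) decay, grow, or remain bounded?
φ → constant (steady state). Damping (γ=2.7) dissipates the nonconstant modes; with Neumann BCs the spatial average obeys M''+γM'=0 and tends to a finite limit.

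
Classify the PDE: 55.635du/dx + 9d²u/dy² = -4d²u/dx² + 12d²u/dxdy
Rewriting in standard form: 4d²u/dx² - 12d²u/dxdy + 9d²u/dy² + 55.635du/dx = 0. A = 4, B = -12, C = 9. Discriminant B² - 4AC = 0. Since 0 = 0, parabolic.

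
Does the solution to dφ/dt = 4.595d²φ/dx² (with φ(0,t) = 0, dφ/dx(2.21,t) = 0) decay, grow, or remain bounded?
φ → 0. Heat escapes through the Dirichlet boundary.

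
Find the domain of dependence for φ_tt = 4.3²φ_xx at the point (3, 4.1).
Domain of dependence: [-14.63, 20.63]. Signals travel at speed 4.3, so data within |x - 3| ≤ 4.3·4.1 = 17.63 can reach the point.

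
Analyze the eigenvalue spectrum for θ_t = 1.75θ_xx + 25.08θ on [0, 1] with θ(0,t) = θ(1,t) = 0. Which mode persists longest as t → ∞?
Eigenvalues: λₙ = 1.75n²π²/1² - 25.08.
First three modes:
  n=1: λ₁ = 1.75π² - 25.08 ≈ -7.808
  n=2: λ₂ = 7π² - 25.08 ≈ 44.007
  n=3: λ₃ = 15.75π² - 25.08 ≈ 130.366
Since 1.75π² ≈ 17.272 < 25.08, λ₁ < 0.
The n=1 mode grows fastest (−λₙ is largest for n=1) → dominates.
Asymptotic: θ ~ c₁ sin(πx/1) e^{7.808t} (exponential growth at rate −λ₁ ≈ 7.808).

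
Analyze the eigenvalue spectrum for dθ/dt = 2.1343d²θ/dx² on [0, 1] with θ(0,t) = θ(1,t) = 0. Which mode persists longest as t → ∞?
Eigenvalues: λₙ = 2.1343n²π².
First three modes:
  n=1: λ₁ = 2.1343π² ≈ 21.065
  n=2: λ₂ = 8.5372π² ≈ 84.259 (4× faster decay)
  n=3: λ₃ = 19.2087π² ≈ 189.582 (9× faster decay)
As t → ∞, higher modes decay exponentially faster. The n=1 mode dominates: θ ~ c₁ sin(πx) e^{-λ₁t}.
Decay rate: λ₁ = 2.1343π² ≈ 21.065.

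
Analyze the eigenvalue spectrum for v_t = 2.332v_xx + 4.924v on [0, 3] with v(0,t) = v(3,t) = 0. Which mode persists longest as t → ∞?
Eigenvalues: λₙ = 2.332n²π²/3² - 4.924.
First three modes:
  n=1: λ₁ = 2.332π²/3² - 4.924 ≈ -2.367
  n=2: λ₂ = 9.328π²/3² - 4.924 ≈ 5.305
  n=3: λ₃ = 20.988π²/3² - 4.924 ≈ 18.092
Since 2.332π²/3² ≈ 2.557 < 4.924, λ₁ < 0.
The n=1 mode grows fastest (−λₙ is largest for n=1) → dominates.
Asymptotic: v ~ c₁ sin(πx/3) e^{2.367t} (exponential growth at rate −λ₁ ≈ 2.367).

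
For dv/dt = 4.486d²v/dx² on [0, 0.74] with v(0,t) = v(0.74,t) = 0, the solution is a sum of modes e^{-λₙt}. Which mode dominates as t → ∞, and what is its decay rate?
Eigenvalues: λₙ = 4.486n²π²/0.74².
First three modes:
  n=1: λ₁ = 4.486π²/0.74² ≈ 80.853
  n=2: λ₂ = 17.944π²/0.74² ≈ 323.412 (4× faster decay)
  n=3: λ₃ = 40.374π²/0.74² ≈ 727.676 (9× faster decay)
As t → ∞, higher modes decay exponentially faster. The n=1 mode dominates: v ~ c₁ sin(πx/0.74) e^{-λ₁t}.
Decay rate: λ₁ = 4.486π²/0.74² ≈ 80.853.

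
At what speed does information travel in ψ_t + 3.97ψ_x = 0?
Speed = 3.97. Information travels along x - 3.97t = const (rightward).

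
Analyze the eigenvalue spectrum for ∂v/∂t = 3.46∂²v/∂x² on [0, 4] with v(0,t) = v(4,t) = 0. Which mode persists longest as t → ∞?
Eigenvalues: λₙ = 3.46n²π²/4².
First three modes:
  n=1: λ₁ = 3.46π²/4² ≈ 2.134
  n=2: λ₂ = 13.84π²/4² ≈ 8.537 (4× faster decay)
  n=3: λ₃ = 31.14π²/4² ≈ 19.209 (9× faster decay)
As t → ∞, higher modes decay exponentially faster. The n=1 mode dominates: v ~ c₁ sin(πx/4) e^{-λ₁t}.
Decay rate: λ₁ = 3.46π²/4² ≈ 2.134.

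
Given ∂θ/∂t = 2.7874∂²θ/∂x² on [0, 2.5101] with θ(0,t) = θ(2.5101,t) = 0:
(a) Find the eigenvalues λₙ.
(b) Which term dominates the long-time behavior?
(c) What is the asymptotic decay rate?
Eigenvalues: λₙ = 2.7874n²π²/2.5101².
First three modes:
  n=1: λ₁ = 2.7874π²/2.5101² ≈ 4.366
  n=2: λ₂ = 11.1496π²/2.5101² ≈ 17.465 (4× faster decay)
  n=3: λ₃ = 25.0866π²/2.5101² ≈ 39.297 (9× faster decay)
As t → ∞, higher modes decay exponentially faster. The n=1 mode dominates: θ ~ c₁ sin(πx/2.5101) e^{-λ₁t}.
Decay rate: λ₁ = 2.7874π²/2.5101² ≈ 4.366.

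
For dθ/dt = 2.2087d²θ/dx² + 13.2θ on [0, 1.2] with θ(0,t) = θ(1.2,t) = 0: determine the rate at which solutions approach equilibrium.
Eigenvalues: λₙ = 2.2087n²π²/1.2² - 13.2.
First three modes:
  n=1: λ₁ = 2.2087π²/1.2² - 13.2 ≈ 1.938
  n=2: λ₂ = 8.8348π²/1.2² - 13.2 ≈ 47.353
  n=3: λ₃ = 19.8783π²/1.2² - 13.2 ≈ 123.044
Since 2.2087π²/1.2² ≈ 15.138 > 13.2, all λₙ > 0.
The n=1 mode decays slowest → dominates as t → ∞.
Asymptotic: θ ~ c₁ sin(πx/1.2) e^{-λ₁t} with decay rate λ₁ ≈ 1.938.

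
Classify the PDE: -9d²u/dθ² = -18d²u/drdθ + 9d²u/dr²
Rewriting in standard form: -9d²u/dr² + 18d²u/drdθ - 9d²u/dθ² = 0. A = -9, B = 18, C = -9. Discriminant B² - 4AC = 0. Since 0 = 0, parabolic.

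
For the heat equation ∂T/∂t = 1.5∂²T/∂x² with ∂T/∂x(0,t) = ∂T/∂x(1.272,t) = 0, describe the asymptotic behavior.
T → constant (steady state). Heat is conserved (no flux at boundaries); solution approaches the spatial average.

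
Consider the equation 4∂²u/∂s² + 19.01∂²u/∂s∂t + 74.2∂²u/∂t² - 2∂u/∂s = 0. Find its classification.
Elliptic. (A = 4, B = 19.01, C = 74.2 gives B² - 4AC = -825.8199.)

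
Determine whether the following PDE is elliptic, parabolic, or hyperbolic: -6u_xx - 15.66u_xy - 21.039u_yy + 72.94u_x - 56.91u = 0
Coefficients: A = -6, B = -15.66, C = -21.039. B² - 4AC = -259.7004, which is negative, so the equation is elliptic.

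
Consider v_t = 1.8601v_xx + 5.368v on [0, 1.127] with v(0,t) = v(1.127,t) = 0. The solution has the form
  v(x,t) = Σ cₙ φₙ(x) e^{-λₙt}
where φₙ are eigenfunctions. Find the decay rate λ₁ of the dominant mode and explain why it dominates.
Eigenvalues: λₙ = 1.8601n²π²/1.127² - 5.368.
First three modes:
  n=1: λ₁ = 1.8601π²/1.127² - 5.368 ≈ 9.086
  n=2: λ₂ = 7.4404π²/1.127² - 5.368 ≈ 52.448
  n=3: λ₃ = 16.7409π²/1.127² - 5.368 ≈ 124.718
Since 1.8601π²/1.127² ≈ 14.454 > 5.368, all λₙ > 0.
The n=1 mode decays slowest → dominates as t → ∞.
Asymptotic: v ~ c₁ sin(πx/1.127) e^{-λ₁t} with decay rate λ₁ ≈ 9.086.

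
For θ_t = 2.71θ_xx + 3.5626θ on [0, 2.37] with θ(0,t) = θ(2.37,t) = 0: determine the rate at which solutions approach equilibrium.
Eigenvalues: λₙ = 2.71n²π²/2.37² - 3.5626.
First three modes:
  n=1: λ₁ = 2.71π²/2.37² - 3.5626 ≈ 1.199
  n=2: λ₂ = 10.84π²/2.37² - 3.5626 ≈ 15.485
  n=3: λ₃ = 24.39π²/2.37² - 3.5626 ≈ 39.294
Since 2.71π²/2.37² ≈ 4.762 > 3.5626, all λₙ > 0.
The n=1 mode decays slowest → dominates as t → ∞.
Asymptotic: θ ~ c₁ sin(πx/2.37) e^{-λ₁t} with decay rate λ₁ ≈ 1.199.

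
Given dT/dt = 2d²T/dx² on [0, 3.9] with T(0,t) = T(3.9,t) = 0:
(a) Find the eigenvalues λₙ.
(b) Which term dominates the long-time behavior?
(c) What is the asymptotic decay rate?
Eigenvalues: λₙ = 2n²π²/3.9².
First three modes:
  n=1: λ₁ = 2π²/3.9² ≈ 1.298
  n=2: λ₂ = 8π²/3.9² ≈ 5.191 (4× faster decay)
  n=3: λ₃ = 18π²/3.9² ≈ 11.68 (9× faster decay)
As t → ∞, higher modes decay exponentially faster. The n=1 mode dominates: T ~ c₁ sin(πx/3.9) e^{-λ₁t}.
Decay rate: λ₁ = 2π²/3.9² ≈ 1.298.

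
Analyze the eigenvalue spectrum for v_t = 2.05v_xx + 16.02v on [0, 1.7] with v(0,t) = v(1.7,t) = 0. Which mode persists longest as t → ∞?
Eigenvalues: λₙ = 2.05n²π²/1.7² - 16.02.
First three modes:
  n=1: λ₁ = 2.05π²/1.7² - 16.02 ≈ -9.019
  n=2: λ₂ = 8.2π²/1.7² - 16.02 ≈ 11.984
  n=3: λ₃ = 18.45π²/1.7² - 16.02 ≈ 46.988
Since 2.05π²/1.7² ≈ 7.001 < 16.02, λ₁ < 0.
The n=1 mode grows fastest (−λₙ is largest for n=1) → dominates.
Asymptotic: v ~ c₁ sin(πx/1.7) e^{9.019t} (exponential growth at rate −λ₁ ≈ 9.019).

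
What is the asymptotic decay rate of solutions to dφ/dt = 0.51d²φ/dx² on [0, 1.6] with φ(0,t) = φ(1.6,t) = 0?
Eigenvalues: λₙ = 0.51n²π²/1.6².
First three modes:
  n=1: λ₁ = 0.51π²/1.6² ≈ 1.966
  n=2: λ₂ = 2.04π²/1.6² ≈ 7.865 (4× faster decay)
  n=3: λ₃ = 4.59π²/1.6² ≈ 17.696 (9× faster decay)
As t → ∞, higher modes decay exponentially faster. The n=1 mode dominates: φ ~ c₁ sin(πx/1.6) e^{-λ₁t}.
Decay rate: λ₁ = 0.51π²/1.6² ≈ 1.966.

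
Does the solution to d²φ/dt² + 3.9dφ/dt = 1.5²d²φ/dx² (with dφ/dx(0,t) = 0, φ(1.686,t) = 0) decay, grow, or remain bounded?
φ → 0. Damping (γ=3.9) dissipates energy; oscillations decay exponentially.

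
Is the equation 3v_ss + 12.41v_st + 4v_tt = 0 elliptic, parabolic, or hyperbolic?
Computing B² - 4AC with A = 3, B = 12.41, C = 4: discriminant = 106.0081 (positive). Answer: hyperbolic.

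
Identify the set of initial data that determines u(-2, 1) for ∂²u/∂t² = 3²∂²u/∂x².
Domain of dependence: [-5, 1]. Signals travel at speed 3, so data within |x - -2| ≤ 3·1 = 3 can reach the point.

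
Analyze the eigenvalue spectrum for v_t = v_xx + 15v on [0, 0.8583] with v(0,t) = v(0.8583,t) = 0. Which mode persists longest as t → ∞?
Eigenvalues: λₙ = n²π²/0.8583² - 15.
First three modes:
  n=1: λ₁ = π²/0.8583² - 15 ≈ -1.603
  n=2: λ₂ = 4π²/0.8583² - 15 ≈ 38.59
  n=3: λ₃ = 9π²/0.8583² - 15 ≈ 105.577
Since π²/0.8583² ≈ 13.397 < 15, λ₁ < 0.
The n=1 mode grows fastest (−λₙ is largest for n=1) → dominates.
Asymptotic: v ~ c₁ sin(πx/0.8583) e^{1.603t} (exponential growth at rate −λ₁ ≈ 1.603).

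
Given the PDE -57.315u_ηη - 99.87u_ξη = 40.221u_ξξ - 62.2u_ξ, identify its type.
Rewriting in standard form: -40.221u_ξξ - 99.87u_ξη - 57.315u_ηη + 62.2u_ξ = 0. The second-order coefficients are A = -40.221, B = -99.87, C = -57.315. Since B² - 4AC = 752.95044 > 0, this is a hyperbolic PDE.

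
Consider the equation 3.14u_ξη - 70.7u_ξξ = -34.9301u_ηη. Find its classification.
Rewriting in standard form: -70.7u_ξξ + 3.14u_ξη + 34.9301u_ηη = 0. Hyperbolic. (A = -70.7, B = 3.14, C = 34.9301 gives B² - 4AC = 9888.09188.)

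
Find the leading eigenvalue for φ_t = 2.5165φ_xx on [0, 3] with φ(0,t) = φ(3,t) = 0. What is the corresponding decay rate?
Eigenvalues: λₙ = 2.5165n²π²/3².
First three modes:
  n=1: λ₁ = 2.5165π²/3² ≈ 2.76
  n=2: λ₂ = 10.066π²/3² ≈ 11.039 (4× faster decay)
  n=3: λ₃ = 22.6485π²/3² ≈ 24.837 (9× faster decay)
As t → ∞, higher modes decay exponentially faster. The n=1 mode dominates: φ ~ c₁ sin(πx/3) e^{-λ₁t}.
Decay rate: λ₁ = 2.5165π²/3² ≈ 2.76.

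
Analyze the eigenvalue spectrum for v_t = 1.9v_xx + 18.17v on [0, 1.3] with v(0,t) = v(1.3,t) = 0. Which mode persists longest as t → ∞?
Eigenvalues: λₙ = 1.9n²π²/1.3² - 18.17.
First three modes:
  n=1: λ₁ = 1.9π²/1.3² - 18.17 ≈ -7.074
  n=2: λ₂ = 7.6π²/1.3² - 18.17 ≈ 26.214
  n=3: λ₃ = 17.1π²/1.3² - 18.17 ≈ 81.694
Since 1.9π²/1.3² ≈ 11.096 < 18.17, λ₁ < 0.
The n=1 mode grows fastest (−λₙ is largest for n=1) → dominates.
Asymptotic: v ~ c₁ sin(πx/1.3) e^{7.074t} (exponential growth at rate −λ₁ ≈ 7.074).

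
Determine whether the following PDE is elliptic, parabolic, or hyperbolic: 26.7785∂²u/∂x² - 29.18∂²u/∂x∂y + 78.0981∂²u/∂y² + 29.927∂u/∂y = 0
Coefficients: A = 26.7785, B = -29.18, C = 78.0981. B² - 4AC = -7513.9274834, which is negative, so the equation is elliptic.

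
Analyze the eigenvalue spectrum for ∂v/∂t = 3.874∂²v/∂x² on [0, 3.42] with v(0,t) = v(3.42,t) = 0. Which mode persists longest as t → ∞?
Eigenvalues: λₙ = 3.874n²π²/3.42².
First three modes:
  n=1: λ₁ = 3.874π²/3.42² ≈ 3.269
  n=2: λ₂ = 15.496π²/3.42² ≈ 13.076 (4× faster decay)
  n=3: λ₃ = 34.866π²/3.42² ≈ 29.42 (9× faster decay)
As t → ∞, higher modes decay exponentially faster. The n=1 mode dominates: v ~ c₁ sin(πx/3.42) e^{-λ₁t}.
Decay rate: λ₁ = 3.874π²/3.42² ≈ 3.269.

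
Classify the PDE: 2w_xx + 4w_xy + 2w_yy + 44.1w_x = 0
A = 2, B = 4, C = 2. Discriminant B² - 4AC = 0. Since 0 = 0, parabolic.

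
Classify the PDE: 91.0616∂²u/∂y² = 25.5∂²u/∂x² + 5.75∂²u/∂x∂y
Rewriting in standard form: -25.5∂²u/∂x² - 5.75∂²u/∂x∂y + 91.0616∂²u/∂y² = 0. A = -25.5, B = -5.75, C = 91.0616. Discriminant B² - 4AC = 9321.3457. Since 9321.3457 > 0, hyperbolic.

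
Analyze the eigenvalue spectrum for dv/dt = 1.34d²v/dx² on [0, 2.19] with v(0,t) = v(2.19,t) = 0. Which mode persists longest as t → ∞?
Eigenvalues: λₙ = 1.34n²π²/2.19².
First three modes:
  n=1: λ₁ = 1.34π²/2.19² ≈ 2.758
  n=2: λ₂ = 5.36π²/2.19² ≈ 11.03 (4× faster decay)
  n=3: λ₃ = 12.06π²/2.19² ≈ 24.818 (9× faster decay)
As t → ∞, higher modes decay exponentially faster. The n=1 mode dominates: v ~ c₁ sin(πx/2.19) e^{-λ₁t}.
Decay rate: λ₁ = 1.34π²/2.19² ≈ 2.758.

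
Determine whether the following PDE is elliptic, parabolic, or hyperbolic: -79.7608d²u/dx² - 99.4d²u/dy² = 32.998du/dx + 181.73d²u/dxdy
Rewriting in standard form: -79.7608d²u/dx² - 181.73d²u/dxdy - 99.4d²u/dy² - 32.998du/dx = 0. Coefficients: A = -79.7608, B = -181.73, C = -99.4. B² - 4AC = 1312.89882, which is positive, so the equation is hyperbolic.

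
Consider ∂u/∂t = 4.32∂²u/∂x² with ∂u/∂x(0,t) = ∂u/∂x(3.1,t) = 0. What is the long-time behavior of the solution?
As t → ∞, u → constant (steady state). Heat is conserved (no flux at boundaries); solution approaches the spatial average.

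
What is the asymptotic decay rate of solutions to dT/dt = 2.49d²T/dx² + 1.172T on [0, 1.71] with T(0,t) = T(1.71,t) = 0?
Eigenvalues: λₙ = 2.49n²π²/1.71² - 1.172.
First three modes:
  n=1: λ₁ = 2.49π²/1.71² - 1.172 ≈ 7.232
  n=2: λ₂ = 9.96π²/1.71² - 1.172 ≈ 32.446
  n=3: λ₃ = 22.41π²/1.71² - 1.172 ≈ 74.468
Since 2.49π²/1.71² ≈ 8.404 > 1.172, all λₙ > 0.
The n=1 mode decays slowest → dominates as t → ∞.
Asymptotic: T ~ c₁ sin(πx/1.71) e^{-λ₁t} with decay rate λ₁ ≈ 7.232.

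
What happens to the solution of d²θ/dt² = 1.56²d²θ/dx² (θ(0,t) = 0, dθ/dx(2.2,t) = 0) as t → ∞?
θ oscillates (no decay). Energy is conserved; the solution oscillates indefinitely as standing waves.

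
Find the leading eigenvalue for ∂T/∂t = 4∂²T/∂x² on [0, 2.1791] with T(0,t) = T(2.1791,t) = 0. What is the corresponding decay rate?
Eigenvalues: λₙ = 4n²π²/2.1791².
First three modes:
  n=1: λ₁ = 4π²/2.1791² ≈ 8.314
  n=2: λ₂ = 16π²/2.1791² ≈ 33.256 (4× faster decay)
  n=3: λ₃ = 36π²/2.1791² ≈ 74.825 (9× faster decay)
As t → ∞, higher modes decay exponentially faster. The n=1 mode dominates: T ~ c₁ sin(πx/2.1791) e^{-λ₁t}.
Decay rate: λ₁ = 4π²/2.1791² ≈ 8.314.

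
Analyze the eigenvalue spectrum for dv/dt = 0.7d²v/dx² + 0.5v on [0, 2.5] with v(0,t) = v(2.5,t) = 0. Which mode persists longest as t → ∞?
Eigenvalues: λₙ = 0.7n²π²/2.5² - 0.5.
First three modes:
  n=1: λ₁ = 0.7π²/2.5² - 0.5 ≈ 0.605
  n=2: λ₂ = 2.8π²/2.5² - 0.5 ≈ 3.922
  n=3: λ₃ = 6.3π²/2.5² - 0.5 ≈ 9.449
Since 0.7π²/2.5² ≈ 1.105 > 0.5, all λₙ > 0.
The n=1 mode decays slowest → dominates as t → ∞.
Asymptotic: v ~ c₁ sin(πx/2.5) e^{-λ₁t} with decay rate λ₁ ≈ 0.605.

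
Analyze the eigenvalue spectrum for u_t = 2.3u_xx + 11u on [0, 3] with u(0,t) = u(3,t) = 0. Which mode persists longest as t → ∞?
Eigenvalues: λₙ = 2.3n²π²/3² - 11.
First three modes:
  n=1: λ₁ = 2.3π²/3² - 11 ≈ -8.478
  n=2: λ₂ = 9.2π²/3² - 11 ≈ -0.911
  n=3: λ₃ = 20.7π²/3² - 11 ≈ 11.7
Since 2.3π²/3² ≈ 2.522 < 11, λ₁ < 0.
The n=1 mode grows fastest (−λₙ is largest for n=1) → dominates.
Asymptotic: u ~ c₁ sin(πx/3) e^{8.478t} (exponential growth at rate −λ₁ ≈ 8.478).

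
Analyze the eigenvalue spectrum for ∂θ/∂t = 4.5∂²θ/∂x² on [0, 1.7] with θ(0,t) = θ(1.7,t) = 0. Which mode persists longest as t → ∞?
Eigenvalues: λₙ = 4.5n²π²/1.7².
First three modes:
  n=1: λ₁ = 4.5π²/1.7² ≈ 15.368
  n=2: λ₂ = 18π²/1.7² ≈ 61.472 (4× faster decay)
  n=3: λ₃ = 40.5π²/1.7² ≈ 138.311 (9× faster decay)
As t → ∞, higher modes decay exponentially faster. The n=1 mode dominates: θ ~ c₁ sin(πx/1.7) e^{-λ₁t}.
Decay rate: λ₁ = 4.5π²/1.7² ≈ 15.368.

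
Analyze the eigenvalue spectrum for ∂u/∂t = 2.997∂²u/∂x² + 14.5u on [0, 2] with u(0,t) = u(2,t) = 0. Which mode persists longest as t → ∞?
Eigenvalues: λₙ = 2.997n²π²/2² - 14.5.
First three modes:
  n=1: λ₁ = 2.997π²/2² - 14.5 ≈ -7.105
  n=2: λ₂ = 11.988π²/2² - 14.5 ≈ 15.079
  n=3: λ₃ = 26.973π²/2² - 14.5 ≈ 52.053
Since 2.997π²/2² ≈ 7.395 < 14.5, λ₁ < 0.
The n=1 mode grows fastest (−λₙ is largest for n=1) → dominates.
Asymptotic: u ~ c₁ sin(πx/2) e^{7.105t} (exponential growth at rate −λ₁ ≈ 7.105).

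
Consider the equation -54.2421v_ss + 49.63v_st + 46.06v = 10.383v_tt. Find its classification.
Rewriting in standard form: -54.2421v_ss + 49.63v_st - 10.383v_tt + 46.06v = 0. Hyperbolic. (A = -54.2421, B = 49.63, C = -10.383 gives B² - 4AC = 210.3540028.)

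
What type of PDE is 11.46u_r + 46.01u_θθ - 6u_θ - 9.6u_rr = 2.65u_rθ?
Rewriting in standard form: -9.6u_rr - 2.65u_rθ + 46.01u_θθ + 11.46u_r - 6u_θ = 0. With A = -9.6, B = -2.65, C = 46.01, the discriminant is 1773.8065. This is a hyperbolic PDE.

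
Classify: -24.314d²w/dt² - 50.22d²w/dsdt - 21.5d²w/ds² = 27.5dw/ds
Rewriting in standard form: -21.5d²w/ds² - 50.22d²w/dsdt - 24.314d²w/dt² - 27.5dw/ds = 0. Hyperbolic (discriminant = 431.0444).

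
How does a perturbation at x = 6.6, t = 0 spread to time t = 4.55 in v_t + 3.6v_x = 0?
At x = 22.98. The characteristic carries data from (6.6, 0) to (22.98, 4.55).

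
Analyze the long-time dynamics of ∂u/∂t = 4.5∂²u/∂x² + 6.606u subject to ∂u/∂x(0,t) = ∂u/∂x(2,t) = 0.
Long-time behavior: u grows unboundedly. With Neumann BCs the constant mode has diffusion eigenvalue 0, so any r > 0 makes it grow like e^(6.606t); solution grows exponentially.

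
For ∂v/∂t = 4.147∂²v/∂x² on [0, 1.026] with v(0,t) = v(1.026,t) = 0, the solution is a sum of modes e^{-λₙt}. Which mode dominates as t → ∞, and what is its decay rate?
Eigenvalues: λₙ = 4.147n²π²/1.026².
First three modes:
  n=1: λ₁ = 4.147π²/1.026² ≈ 38.881
  n=2: λ₂ = 16.588π²/1.026² ≈ 155.525 (4× faster decay)
  n=3: λ₃ = 37.323π²/1.026² ≈ 349.93 (9× faster decay)
As t → ∞, higher modes decay exponentially faster. The n=1 mode dominates: v ~ c₁ sin(πx/1.026) e^{-λ₁t}.
Decay rate: λ₁ = 4.147π²/1.026² ≈ 38.881.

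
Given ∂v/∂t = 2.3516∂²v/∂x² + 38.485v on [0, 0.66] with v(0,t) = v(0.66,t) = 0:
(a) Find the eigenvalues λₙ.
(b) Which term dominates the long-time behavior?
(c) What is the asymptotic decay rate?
Eigenvalues: λₙ = 2.3516n²π²/0.66² - 38.485.
First three modes:
  n=1: λ₁ = 2.3516π²/0.66² - 38.485 ≈ 14.796
  n=2: λ₂ = 9.4064π²/0.66² - 38.485 ≈ 174.64
  n=3: λ₃ = 21.1644π²/0.66² - 38.485 ≈ 441.047
Since 2.3516π²/0.66² ≈ 53.281 > 38.485, all λₙ > 0.
The n=1 mode decays slowest → dominates as t → ∞.
Asymptotic: v ~ c₁ sin(πx/0.66) e^{-λ₁t} with decay rate λ₁ ≈ 14.796.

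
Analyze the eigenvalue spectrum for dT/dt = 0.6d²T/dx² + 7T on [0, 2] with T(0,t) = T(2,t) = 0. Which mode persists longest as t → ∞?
Eigenvalues: λₙ = 0.6n²π²/2² - 7.
First three modes:
  n=1: λ₁ = 0.6π²/2² - 7 ≈ -5.52
  n=2: λ₂ = 2.4π²/2² - 7 ≈ -1.078
  n=3: λ₃ = 5.4π²/2² - 7 ≈ 6.324
Since 0.6π²/2² ≈ 1.48 < 7, λ₁ < 0.
The n=1 mode grows fastest (−λₙ is largest for n=1) → dominates.
Asymptotic: T ~ c₁ sin(πx/2) e^{5.52t} (exponential growth at rate −λ₁ ≈ 5.52).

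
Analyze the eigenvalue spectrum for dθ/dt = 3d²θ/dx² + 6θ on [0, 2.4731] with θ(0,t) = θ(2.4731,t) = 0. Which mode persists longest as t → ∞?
Eigenvalues: λₙ = 3n²π²/2.4731² - 6.
First three modes:
  n=1: λ₁ = 3π²/2.4731² - 6 ≈ -1.159
  n=2: λ₂ = 12π²/2.4731² - 6 ≈ 13.364
  n=3: λ₃ = 27π²/2.4731² - 6 ≈ 37.569
Since 3π²/2.4731² ≈ 4.841 < 6, λ₁ < 0.
The n=1 mode grows fastest (−λₙ is largest for n=1) → dominates.
Asymptotic: θ ~ c₁ sin(πx/2.4731) e^{1.159t} (exponential growth at rate −λ₁ ≈ 1.159).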